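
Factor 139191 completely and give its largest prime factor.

139191 = 3 · 46397
46397 = 13 · 3569
3569 = 43 · 83
83 is prime.
So 139191 = 3 · 13 · 43 · 83; the largest prime factor is 83.

83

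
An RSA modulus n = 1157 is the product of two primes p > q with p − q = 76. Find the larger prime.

Since p = q + 76, we have 1157 = q(q + 76), so q² + 76q − 1157 = 0.
Discriminant: 76² + 4·1157 = 5776 + 4628 = 10404; √10404 = 102.
q = (−76 + 102)/2 = 13, and p = q + 76 = 89.
Check: 13 · 89 = 1157.

89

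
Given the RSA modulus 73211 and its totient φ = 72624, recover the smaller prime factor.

179

φ(n) = (p−1)(q−1) = n − (p+q) + 1, so p + q = 73211 − 72624 + 1 = 588.
p and q are the roots of t² − 588t + 73211 = 0.
Discriminant: 588² − 4·73211 = 345744 − 292844 = 52900; √52900 = 230.
q = (588 − 230)/2 = 179, p = (588 + 230)/2 = 409.
Check: 179 · 409 = 73211.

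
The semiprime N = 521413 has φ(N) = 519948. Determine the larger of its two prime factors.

859

φ(n) = (p−1)(q−1) = n − (p+q) + 1, so p + q = 521413 − 519948 + 1 = 1466.
p and q are the roots of t² − 1466t + 521413 = 0.
Discriminant: 1466² − 4·521413 = 2149156 − 2085652 = 63504; √63504 = 252.
q = (1466 − 252)/2 = 607, p = (1466 + 252)/2 = 859.
Check: 607 · 859 = 521413.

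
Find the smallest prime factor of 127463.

7

127463 is odd.
Digit sum 23, not divisible by 3.
Ends in 3: not divisible by 5.
7: 127463 = 7·18209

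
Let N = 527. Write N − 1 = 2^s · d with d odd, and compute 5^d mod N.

180

527 − 1 = 526 = 2^1 · 263, so d = 263.
5^1 ≡ 5 (mod 527)
5^2 ≡ 5^2 = 25 ≡ 25 (mod 527)
5^4 ≡ 25^2 = 625 ≡ 98 (mod 527)
5^8 ≡ 98^2 = 9604 ≡ 118 (mod 527)
5^16 ≡ 118^2 = 13924 ≡ 222 (mod 527)
5^32 ≡ 222^2 = 49284 ≡ 273 (mod 527)
5^64 ≡ 273^2 = 74529 ≡ 222 (mod 527)
5^128 ≡ 222^2 = 49284 ≡ 273 (mod 527)
5^256 ≡ 273^2 = 74529 ≡ 222 (mod 527)
263 = 256 + 4 + 2 + 1 in binary powers of 2.
So 5^263 ≡ 222 · 98 · 25 · 5 ≡ 180 (mod 527).
Squaring chain: 180; never reaches −1, so base 5 is a Miller–Rabin witness that 527 is composite.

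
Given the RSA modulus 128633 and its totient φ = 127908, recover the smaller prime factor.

φ(n) = (p−1)(q−1) = n − (p+q) + 1, so p + q = 128633 − 127908 + 1 = 726.
p and q are the roots of t² − 726t + 128633 = 0.
Discriminant: 726² − 4·128633 = 527076 − 514532 = 12544; √12544 = 112.
q = (726 − 112)/2 = 307, p = (726 + 112)/2 = 419.
Check: 307 · 419 = 128633.

307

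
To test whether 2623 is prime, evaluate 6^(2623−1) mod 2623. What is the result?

6^1 ≡ 6 (mod 2623)
6^2 ≡ 6^2 = 36 ≡ 36 (mod 2623)
6^4 ≡ 36^2 = 1296 ≡ 1296 (mod 2623)
6^8 ≡ 1296^2 = 1679616 ≡ 896 (mod 2623)
6^16 ≡ 896^2 = 802816 ≡ 178 (mod 2623)
6^32 ≡ 178^2 = 31684 ≡ 208 (mod 2623)
6^64 ≡ 208^2 = 43264 ≡ 1296 (mod 2623)
6^128 ≡ 1296^2 = 1679616 ≡ 896 (mod 2623)
6^256 ≡ 896^2 = 802816 ≡ 178 (mod 2623)
6^512 ≡ 178^2 = 31684 ≡ 208 (mod 2623)
6^1024 ≡ 208^2 = 43264 ≡ 1296 (mod 2623)
6^2048 ≡ 1296^2 = 1679616 ≡ 896 (mod 2623)
2622 = 2048 + 512 + 32 + 16 + 8 + 4 + 2 in binary powers of 2.
So 6^2622 ≡ 896 · 208 · 208 · 178 · 896 · 1296 · 36 ≡ 2237 (mod 2623).
Since 2237 ≠ 1, base 6 is a Fermat witness: 2623 is composite.

2237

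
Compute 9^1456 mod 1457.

1001

9^1 ≡ 9 (mod 1457)
9^2 ≡ 9^2 = 81 ≡ 81 (mod 1457)
9^4 ≡ 81^2 = 6561 ≡ 733 (mod 1457)
9^8 ≡ 733^2 = 537289 ≡ 1113 (mod 1457)
9^16 ≡ 1113^2 = 1238769 ≡ 319 (mod 1457)
9^32 ≡ 319^2 = 101761 ≡ 1228 (mod 1457)
9^64 ≡ 1228^2 = 1507984 ≡ 1446 (mod 1457)
9^128 ≡ 1446^2 = 2090916 ≡ 121 (mod 1457)
9^256 ≡ 121^2 = 14641 ≡ 71 (mod 1457)
9^512 ≡ 71^2 = 5041 ≡ 670 (mod 1457)
9^1024 ≡ 670^2 = 448900 ≡ 144 (mod 1457)
1456 = 1024 + 256 + 128 + 32 + 16 in binary powers of 2.
So 9^1456 ≡ 144 · 71 · 121 · 1228 · 319 ≡ 1001 (mod 1457).
Since 1001 ≠ 1, base 9 is a Fermat witness: 1457 is composite.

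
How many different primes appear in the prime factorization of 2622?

2622 = 2 · 1311
1311 = 3 · 437
437 = 19 · 23
2622 = 2 · 3 · 19 · 23, which has 4 distinct prime factors.

4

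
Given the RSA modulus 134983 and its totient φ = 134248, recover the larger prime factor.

φ(n) = (p−1)(q−1) = n − (p+q) + 1, so p + q = 134983 − 134248 + 1 = 736.
p and q are the roots of t² − 736t + 134983 = 0.
Discriminant: 736² − 4·134983 = 541696 − 539932 = 1764; √1764 = 42.
q = (736 − 42)/2 = 347, p = (736 + 42)/2 = 389.
Check: 347 · 389 = 134983.

389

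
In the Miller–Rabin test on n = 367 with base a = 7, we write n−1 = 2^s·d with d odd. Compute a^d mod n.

1

367 − 1 = 366 = 2^1 · 183, so d = 183.
7^1 ≡ 7 (mod 367)
7^2 ≡ 7^2 = 49 ≡ 49 (mod 367)
7^4 ≡ 49^2 = 2401 ≡ 199 (mod 367)
7^8 ≡ 199^2 = 39601 ≡ 332 (mod 367)
7^16 ≡ 332^2 = 110224 ≡ 124 (mod 367)
7^32 ≡ 124^2 = 15376 ≡ 329 (mod 367)
7^64 ≡ 329^2 = 108241 ≡ 343 (mod 367)
7^128 ≡ 343^2 = 117649 ≡ 209 (mod 367)
183 = 128 + 32 + 16 + 4 + 2 + 1 in binary powers of 2.
So 7^183 ≡ 209 · 329 · 124 · 199 · 49 · 7 ≡ 1 (mod 367).
Since 7^d ≡ 1 (mod 367), base 7 does not prove 367 composite.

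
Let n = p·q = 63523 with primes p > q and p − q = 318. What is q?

139

Since p = q + 318, we have 63523 = q(q + 318), so q² + 318q − 63523 = 0.
Discriminant: 318² + 4·63523 = 101124 + 254092 = 355216; √355216 = 596.
q = (−318 + 596)/2 = 139, and p = q + 318 = 457.
Check: 139 · 457 = 63523.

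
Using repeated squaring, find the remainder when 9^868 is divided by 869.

190

9^1 ≡ 9 (mod 869)
9^2 ≡ 9^2 = 81 ≡ 81 (mod 869)
9^4 ≡ 81^2 = 6561 ≡ 478 (mod 869)
9^8 ≡ 478^2 = 228484 ≡ 806 (mod 869)
9^16 ≡ 806^2 = 649636 ≡ 493 (mod 869)
9^32 ≡ 493^2 = 243049 ≡ 598 (mod 869)
9^64 ≡ 598^2 = 357604 ≡ 445 (mod 869)
9^128 ≡ 445^2 = 198025 ≡ 762 (mod 869)
9^256 ≡ 762^2 = 580644 ≡ 152 (mod 869)
9^512 ≡ 152^2 = 23104 ≡ 510 (mod 869)
868 = 512 + 256 + 64 + 32 + 4 in binary powers of 2.
So 9^868 ≡ 510 · 152 · 445 · 598 · 478 ≡ 190 (mod 869).
Since 190 ≠ 1, base 9 is a Fermat witness: 869 is composite.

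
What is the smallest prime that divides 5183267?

83

5183267 is odd.
Digit sum 32, not divisible by 3.
Ends in 7: not divisible by 5.
7: 5183267 = 7·740466 + 5
11: 5183267 = 11·471206 + 1
13: 5183267 = 13·398712 + 11
17: 5183267 = 17·304898 + 1
19: 5183267 = 19·272803 + 10
23: 5183267 = 23·225359 + 10
29: 5183267 = 29·178733 + 10
31: 5183267 = 31·167202 + 5
37: 5183267 = 37·140088 + 11
41: 5183267 = 41·126421 + 6
43: 5183267 = 43·120541 + 4
47: 5183267 = 47·110282 + 13
53: 5183267 = 53·97797 + 26
59: 5183267 = 59·87851 + 58
61: 5183267 = 61·84971 + 36
67: 5183267 = 67·77362 + 13
71: 5183267 = 71·73003 + 54
73: 5183267 = 73·71003 + 48
79: 5183267 = 79·65610 + 77
83: 5183267 = 83·62449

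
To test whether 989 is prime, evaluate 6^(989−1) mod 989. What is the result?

6^1 ≡ 6 (mod 989)
6^2 ≡ 6^2 = 36 ≡ 36 (mod 989)
6^4 ≡ 36^2 = 1296 ≡ 307 (mod 989)
6^8 ≡ 307^2 = 94249 ≡ 294 (mod 989)
6^16 ≡ 294^2 = 86436 ≡ 393 (mod 989)
6^32 ≡ 393^2 = 154449 ≡ 165 (mod 989)
6^64 ≡ 165^2 = 27225 ≡ 522 (mod 989)
6^128 ≡ 522^2 = 272484 ≡ 509 (mod 989)
6^256 ≡ 509^2 = 259081 ≡ 952 (mod 989)
6^512 ≡ 952^2 = 906304 ≡ 380 (mod 989)
988 = 512 + 256 + 128 + 64 + 16 + 8 + 4 in binary powers of 2.
So 6^988 ≡ 380 · 952 · 509 · 522 · 393 · 294 · 307 ≡ 522 (mod 989).
Since 522 ≠ 1, base 6 is a Fermat witness: 989 is composite.

522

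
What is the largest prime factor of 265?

53

265 = 5 · 53
53 is prime.
So 265 = 5 · 53; the largest prime factor is 53.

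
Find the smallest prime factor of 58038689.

58038689 is odd.
Digit sum 47, not divisible by 3.
Ends in 9: not divisible by 5.
7: 58038689 = 7·8291241 + 2
11: 58038689 = 11·5276244 + 5
13: 58038689 = 13·4464514 + 7
17: 58038689 = 17·3414040 + 9
19: 58038689 = 19·3054667 + 16
23: 58038689 = 23·2523421 + 6
29: 58038689 = 29·2001334 + 3
31: 58038689 = 31·1872215 + 24
37: 58038689 = 37·1568613 + 8
41: 58038689 = 41·1415577 + 32
43: 58038689 = 43·1349736 + 41
47: 58038689 = 47·1234865 + 34
53: 58038689 = 53·1095069 + 32
59: 58038689 = 59·983706 + 35
61: 58038689 = 61·951453 + 56
67: 58038689 = 67·866249 + 6
71: 58038689 = 71·817446 + 23
73: 58038689 = 73·795050 + 39
79: 58038689 = 79·734666 + 75
83: 58038689 = 83·699261 + 26
89: 58038689 = 89·652120 + 9
97: 58038689 = 97·598337

97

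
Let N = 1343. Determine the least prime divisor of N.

17

1343 is odd.
Digit sum 11, not divisible by 3.
Ends in 3: not divisible by 5.
7: 1343 = 7·191 + 6
11: 1343 = 11·122 + 1
13: 1343 = 13·103 + 4
17: 1343 = 17·79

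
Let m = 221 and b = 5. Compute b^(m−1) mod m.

5^1 ≡ 5 (mod 221)
5^2 ≡ 5^2 = 25 ≡ 25 (mod 221)
5^4 ≡ 25^2 = 625 ≡ 183 (mod 221)
5^8 ≡ 183^2 = 33489 ≡ 118 (mod 221)
5^16 ≡ 118^2 = 13924 ≡ 1 (mod 221)
5^32 ≡ 1^2 = 1 ≡ 1 (mod 221)
5^64 ≡ 1^2 = 1 ≡ 1 (mod 221)
5^128 ≡ 1^2 = 1 ≡ 1 (mod 221)
220 = 128 + 64 + 16 + 8 + 4 in binary powers of 2.
So 5^220 ≡ 1 · 1 · 1 · 118 · 183 ≡ 157 (mod 221).
Since 157 ≠ 1, base 5 is a Fermat witness: 221 is composite.

157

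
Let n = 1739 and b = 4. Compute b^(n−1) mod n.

995

4^1 ≡ 4 (mod 1739)
4^2 ≡ 4^2 = 16 ≡ 16 (mod 1739)
4^4 ≡ 16^2 = 256 ≡ 256 (mod 1739)
4^8 ≡ 256^2 = 65536 ≡ 1193 (mod 1739)
4^16 ≡ 1193^2 = 1423249 ≡ 747 (mod 1739)
4^32 ≡ 747^2 = 558009 ≡ 1529 (mod 1739)
4^64 ≡ 1529^2 = 2337841 ≡ 625 (mod 1739)
4^128 ≡ 625^2 = 390625 ≡ 1089 (mod 1739)
4^256 ≡ 1089^2 = 1185921 ≡ 1662 (mod 1739)
4^512 ≡ 1662^2 = 2762244 ≡ 712 (mod 1739)
4^1024 ≡ 712^2 = 506944 ≡ 895 (mod 1739)
1738 = 1024 + 512 + 128 + 64 + 8 + 2 in binary powers of 2.
So 4^1738 ≡ 895 · 712 · 1089 · 625 · 1193 · 16 ≡ 995 (mod 1739).
Since 995 ≠ 1, base 4 is a Fermat witness: 1739 is composite.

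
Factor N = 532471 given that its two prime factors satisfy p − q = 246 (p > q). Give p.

Since p = q + 246, we have 532471 = q(q + 246), so q² + 246q − 532471 = 0.
Discriminant: 246² + 4·532471 = 60516 + 2129884 = 2190400; √2190400 = 1480.
q = (−246 + 1480)/2 = 617, and p = q + 246 = 863.
Check: 617 · 863 = 532471.

863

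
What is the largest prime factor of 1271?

41

1271 = 31 · 41
41 is prime.
So 1271 = 31 · 41; the largest prime factor is 41.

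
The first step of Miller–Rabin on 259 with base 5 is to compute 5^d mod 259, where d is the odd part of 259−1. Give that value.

259 − 1 = 258 = 2^1 · 129, so d = 129.
5^1 ≡ 5 (mod 259)
5^2 ≡ 5^2 = 25 ≡ 25 (mod 259)
5^4 ≡ 25^2 = 625 ≡ 107 (mod 259)
5^8 ≡ 107^2 = 11449 ≡ 53 (mod 259)
5^16 ≡ 53^2 = 2809 ≡ 219 (mod 259)
5^32 ≡ 219^2 = 47961 ≡ 46 (mod 259)
5^64 ≡ 46^2 = 2116 ≡ 44 (mod 259)
5^128 ≡ 44^2 = 1936 ≡ 123 (mod 259)
129 = 128 + 1 in binary powers of 2.
So 5^129 ≡ 123 · 5 ≡ 97 (mod 259).
Squaring chain: 97; never reaches −1, so base 5 is a Miller–Rabin witness that 259 is composite.

97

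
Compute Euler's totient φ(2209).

Factor: 2209 = 47^2.
φ(2209) = 47^1·(47−1) = 2162.

2162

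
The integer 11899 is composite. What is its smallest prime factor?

73

11899 is odd.
Digit sum 28, not divisible by 3.
Ends in 9: not divisible by 5.
7: 11899 = 7·1699 + 6
11: 11899 = 11·1081 + 8
13: 11899 = 13·915 + 4
17: 11899 = 17·699 + 16
19: 11899 = 19·626 + 5
23: 11899 = 23·517 + 8
29: 11899 = 29·410 + 9
31: 11899 = 31·383 + 26
37: 11899 = 37·321 + 22
41: 11899 = 41·290 + 9
43: 11899 = 43·276 + 31
47: 11899 = 47·253 + 8
53: 11899 = 53·224 + 27
59: 11899 = 59·201 + 40
61: 11899 = 61·195 + 4
67: 11899 = 67·177 + 40
71: 11899 = 71·167 + 42
73: 11899 = 73·163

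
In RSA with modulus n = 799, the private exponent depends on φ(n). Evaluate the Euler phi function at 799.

Factor: 799 = 17 · 47.
φ(799) = (17−1) · (47−1) = 16 · 46 = 736.

736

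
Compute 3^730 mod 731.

195

3^1 ≡ 3 (mod 731)
3^2 ≡ 3^2 = 9 ≡ 9 (mod 731)
3^4 ≡ 9^2 = 81 ≡ 81 (mod 731)
3^8 ≡ 81^2 = 6561 ≡ 713 (mod 731)
3^16 ≡ 713^2 = 508369 ≡ 324 (mod 731)
3^32 ≡ 324^2 = 104976 ≡ 443 (mod 731)
3^64 ≡ 443^2 = 196249 ≡ 341 (mod 731)
3^128 ≡ 341^2 = 116281 ≡ 52 (mod 731)
3^256 ≡ 52^2 = 2704 ≡ 511 (mod 731)
3^512 ≡ 511^2 = 261121 ≡ 154 (mod 731)
730 = 512 + 128 + 64 + 16 + 8 + 2 in binary powers of 2.
So 3^730 ≡ 154 · 52 · 341 · 324 · 713 · 9 ≡ 195 (mod 731).
Since 195 ≠ 1, base 3 is a Fermat witness: 731 is composite.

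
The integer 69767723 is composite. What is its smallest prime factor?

89

69767723 is odd.
Digit sum 47, not divisible by 3.
Ends in 3: not divisible by 5.
7: 69767723 = 7·9966817 + 4
11: 69767723 = 11·6342520 + 3
13: 69767723 = 13·5366747 + 12
17: 69767723 = 17·4103983 + 12
19: 69767723 = 19·3671985 + 8
23: 69767723 = 23·3033379 + 6
29: 69767723 = 29·2405783 + 16
31: 69767723 = 31·2250571 + 22
37: 69767723 = 37·1885614 + 5
41: 69767723 = 41·1701651 + 32
43: 69767723 = 43·1622505 + 8
47: 69767723 = 47·1484419 + 30
53: 69767723 = 53·1316372 + 7
59: 69767723 = 59·1182503 + 46
61: 69767723 = 61·1143733 + 10
67: 69767723 = 67·1041309 + 20
71: 69767723 = 71·982643 + 70
73: 69767723 = 73·955722 + 17
79: 69767723 = 79·883135 + 58
83: 69767723 = 83·840574 + 81
89: 69767723 = 89·783907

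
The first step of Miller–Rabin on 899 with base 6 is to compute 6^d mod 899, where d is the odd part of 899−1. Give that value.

899 − 1 = 898 = 2^1 · 449, so d = 449.
6^1 ≡ 6 (mod 899)
6^2 ≡ 6^2 = 36 ≡ 36 (mod 899)
6^4 ≡ 36^2 = 1296 ≡ 397 (mod 899)
6^8 ≡ 397^2 = 157609 ≡ 284 (mod 899)
6^16 ≡ 284^2 = 80656 ≡ 645 (mod 899)
6^32 ≡ 645^2 = 416025 ≡ 687 (mod 899)
6^64 ≡ 687^2 = 471969 ≡ 893 (mod 899)
6^128 ≡ 893^2 = 797449 ≡ 36 (mod 899)
6^256 ≡ 36^2 = 1296 ≡ 397 (mod 899)
449 = 256 + 128 + 64 + 1 in binary powers of 2.
So 6^449 ≡ 397 · 36 · 893 · 6 ≡ 615 (mod 899).
Squaring chain: 615; never reaches −1, so base 6 is a Miller–Rabin witness that 899 is composite.

615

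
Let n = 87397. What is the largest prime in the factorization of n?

97

87397 = 17 · 5141
5141 = 53 · 97
97 is prime.
So 87397 = 17 · 53 · 97; the largest prime factor is 97.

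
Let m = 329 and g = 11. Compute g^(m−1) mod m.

319

11^1 ≡ 11 (mod 329)
11^2 ≡ 11^2 = 121 ≡ 121 (mod 329)
11^4 ≡ 121^2 = 14641 ≡ 165 (mod 329)
11^8 ≡ 165^2 = 27225 ≡ 247 (mod 329)
11^16 ≡ 247^2 = 61009 ≡ 144 (mod 329)
11^32 ≡ 144^2 = 20736 ≡ 9 (mod 329)
11^64 ≡ 9^2 = 81 ≡ 81 (mod 329)
11^128 ≡ 81^2 = 6561 ≡ 310 (mod 329)
11^256 ≡ 310^2 = 96100 ≡ 32 (mod 329)
328 = 256 + 64 + 8 in binary powers of 2.
So 11^328 ≡ 32 · 81 · 247 ≡ 319 (mod 329).
Since 319 ≠ 1, base 11 is a Fermat witness: 329 is composite.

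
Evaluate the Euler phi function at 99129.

65360

Factor: 99129 = 3 · 173 · 191.
φ(99129) = (3−1) · (173−1) · (191−1) = 2 · 172 · 190 = 65360.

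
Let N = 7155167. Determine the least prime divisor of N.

7155167 is odd.
Digit sum 32, not divisible by 3.
Ends in 7: not divisible by 5.
7: 7155167 = 7·1022166 + 5
11: 7155167 = 11·650469 + 8
13: 7155167 = 13·550397 + 6
17: 7155167 = 17·420892 + 3
19: 7155167 = 19·376587 + 14
23: 7155167 = 23·311094 + 5
29: 7155167 = 29·246729 + 26
31: 7155167 = 31·230811 + 26
37: 7155167 = 37·193382 + 33
41: 7155167 = 41·174516 + 11
43: 7155167 = 43·166399 + 10
47: 7155167 = 47·152237 + 28
53: 7155167 = 53·135003 + 8
59: 7155167 = 59·121274 + 1
61: 7155167 = 61·117297 + 50
67: 7155167 = 67·106793 + 36
71: 7155167 = 71·100777

71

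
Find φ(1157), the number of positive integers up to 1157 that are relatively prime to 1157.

1056

Factor: 1157 = 13 · 89.
φ(1157) = (13−1) · (89−1) = 12 · 88 = 1056.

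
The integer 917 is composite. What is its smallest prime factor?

7

917 is odd.
Digit sum 17, not divisible by 3.
Ends in 7: not divisible by 5.
7: 917 = 7·131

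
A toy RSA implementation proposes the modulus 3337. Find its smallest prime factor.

47

3337 is odd.
Digit sum 16, not divisible by 3.
Ends in 7: not divisible by 5.
7: 3337 = 7·476 + 5
11: 3337 = 11·303 + 4
13: 3337 = 13·256 + 9
17: 3337 = 17·196 + 5
19: 3337 = 19·175 + 12
23: 3337 = 23·145 + 2
29: 3337 = 29·115 + 2
31: 3337 = 31·107 + 20
37: 3337 = 37·90 + 7
41: 3337 = 41·81 + 16
43: 3337 = 43·77 + 26
47: 3337 = 47·71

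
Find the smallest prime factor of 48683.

89

48683 is odd.
Digit sum 29, not divisible by 3.
Ends in 3: not divisible by 5.
7: 48683 = 7·6954 + 5
11: 48683 = 11·4425 + 8
13: 48683 = 13·3744 + 11
17: 48683 = 17·2863 + 12
19: 48683 = 19·2562 + 5
23: 48683 = 23·2116 + 15
29: 48683 = 29·1678 + 21
31: 48683 = 31·1570 + 13
37: 48683 = 37·1315 + 28
41: 48683 = 41·1187 + 16
43: 48683 = 43·1132 + 7
47: 48683 = 47·1035 + 38
53: 48683 = 53·918 + 29
59: 48683 = 59·825 + 8
61: 48683 = 61·798 + 5
67: 48683 = 67·726 + 41
71: 48683 = 71·685 + 48
73: 48683 = 73·666 + 65
79: 48683 = 79·616 + 19
83: 48683 = 83·586 + 45
89: 48683 = 89·547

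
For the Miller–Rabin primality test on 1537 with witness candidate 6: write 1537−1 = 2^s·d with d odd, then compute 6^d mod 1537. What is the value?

216

1537 − 1 = 1536 = 2^9 · 3, so d = 3.
6^1 ≡ 6 (mod 1537)
6^2 ≡ 6^2 = 36 ≡ 36 (mod 1537)
3 = 2 + 1 in binary powers of 2.
So 6^3 ≡ 36 · 6 ≡ 216 (mod 1537).
Squaring chain: 216 → 546 → 1475 → 770 → 1155 → 1446 → 596 → 169 → 895; never reaches −1, so base 6 is a Miller–Rabin witness that 1537 is composite.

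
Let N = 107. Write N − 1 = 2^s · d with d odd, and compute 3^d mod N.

107 − 1 = 106 = 2^1 · 53, so d = 53.
3^1 ≡ 3 (mod 107)
3^2 ≡ 3^2 = 9 ≡ 9 (mod 107)
3^4 ≡ 9^2 = 81 ≡ 81 (mod 107)
3^8 ≡ 81^2 = 6561 ≡ 34 (mod 107)
3^16 ≡ 34^2 = 1156 ≡ 86 (mod 107)
3^32 ≡ 86^2 = 7396 ≡ 13 (mod 107)
53 = 32 + 16 + 4 + 1 in binary powers of 2.
So 3^53 ≡ 13 · 86 · 81 · 3 ≡ 1 (mod 107).
Since 3^d ≡ 1 (mod 107), base 3 does not prove 107 composite.

1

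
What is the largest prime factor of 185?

185 = 5 · 37
37 is prime.
So 185 = 5 · 37; the largest prime factor is 37.

37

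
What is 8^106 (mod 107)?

1

8^1 ≡ 8 (mod 107)
8^2 ≡ 8^2 = 64 ≡ 64 (mod 107)
8^4 ≡ 64^2 = 4096 ≡ 30 (mod 107)
8^8 ≡ 30^2 = 900 ≡ 44 (mod 107)
8^16 ≡ 44^2 = 1936 ≡ 10 (mod 107)
8^32 ≡ 10^2 = 100 ≡ 100 (mod 107)
8^64 ≡ 100^2 = 10000 ≡ 49 (mod 107)
106 = 64 + 32 + 8 + 2 in binary powers of 2.
So 8^106 ≡ 49 · 100 · 44 · 64 ≡ 1 (mod 107).
Since the result is 1, base 8 gives no evidence that 107 is composite.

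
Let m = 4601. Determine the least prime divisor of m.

4601 is odd.
Digit sum 11, not divisible by 3.
Ends in 1: not divisible by 5.
7: 4601 = 7·657 + 2
11: 4601 = 11·418 + 3
13: 4601 = 13·353 + 12
17: 4601 = 17·270 + 11
19: 4601 = 19·242 + 3
23: 4601 = 23·200 + 1
29: 4601 = 29·158 + 19
31: 4601 = 31·148 + 13
37: 4601 = 37·124 + 13
41: 4601 = 41·112 + 9
43: 4601 = 43·107

43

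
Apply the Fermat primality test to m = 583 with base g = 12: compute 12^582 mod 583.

221

12^1 ≡ 12 (mod 583)
12^2 ≡ 12^2 = 144 ≡ 144 (mod 583)
12^4 ≡ 144^2 = 20736 ≡ 331 (mod 583)
12^8 ≡ 331^2 = 109561 ≡ 540 (mod 583)
12^16 ≡ 540^2 = 291600 ≡ 100 (mod 583)
12^32 ≡ 100^2 = 10000 ≡ 89 (mod 583)
12^64 ≡ 89^2 = 7921 ≡ 342 (mod 583)
12^128 ≡ 342^2 = 116964 ≡ 364 (mod 583)
12^256 ≡ 364^2 = 132496 ≡ 155 (mod 583)
12^512 ≡ 155^2 = 24025 ≡ 122 (mod 583)
582 = 512 + 64 + 4 + 2 in binary powers of 2.
So 12^582 ≡ 122 · 342 · 331 · 144 ≡ 221 (mod 583).
Since 221 ≠ 1, base 12 is a Fermat witness: 583 is composite.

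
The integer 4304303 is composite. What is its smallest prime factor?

4304303 is odd.
Digit sum 17, not divisible by 3.
Ends in 3: not divisible by 5.
7: 4304303 = 7·614900 + 3
11: 4304303 = 11·391300 + 3
13: 4304303 = 13·331100 + 3
17: 4304303 = 17·253194 + 5
19: 4304303 = 19·226542 + 5
23: 4304303 = 23·187143 + 14
29: 4304303 = 29·148424 + 7
31: 4304303 = 31·138848 + 15
37: 4304303 = 37·116332 + 19
41: 4304303 = 41·104983

41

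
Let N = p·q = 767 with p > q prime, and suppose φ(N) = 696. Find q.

13

φ(n) = (p−1)(q−1) = n − (p+q) + 1, so p + q = 767 − 696 + 1 = 72.
p and q are the roots of t² − 72t + 767 = 0.
Discriminant: 72² − 4·767 = 5184 − 3068 = 2116; √2116 = 46.
q = (72 − 46)/2 = 13, p = (72 + 46)/2 = 59.
Check: 13 · 59 = 767.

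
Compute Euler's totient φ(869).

780

Factor: 869 = 11 · 79.
φ(869) = (11−1) · (79−1) = 10 · 78 = 780.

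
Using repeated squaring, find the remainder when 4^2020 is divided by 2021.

4^1 ≡ 4 (mod 2021)
4^2 ≡ 4^2 = 16 ≡ 16 (mod 2021)
4^4 ≡ 16^2 = 256 ≡ 256 (mod 2021)
4^8 ≡ 256^2 = 65536 ≡ 864 (mod 2021)
4^16 ≡ 864^2 = 746496 ≡ 747 (mod 2021)
4^32 ≡ 747^2 = 558009 ≡ 213 (mod 2021)
4^64 ≡ 213^2 = 45369 ≡ 907 (mod 2021)
4^128 ≡ 907^2 = 822649 ≡ 102 (mod 2021)
4^256 ≡ 102^2 = 10404 ≡ 299 (mod 2021)
4^512 ≡ 299^2 = 89401 ≡ 477 (mod 2021)
4^1024 ≡ 477^2 = 227529 ≡ 1177 (mod 2021)
2020 = 1024 + 512 + 256 + 128 + 64 + 32 + 4 in binary powers of 2.
So 4^2020 ≡ 1177 · 477 · 299 · 102 · 907 · 213 · 256 ≡ 385 (mod 2021).
Since 385 ≠ 1, base 4 is a Fermat witness: 2021 is composite.

385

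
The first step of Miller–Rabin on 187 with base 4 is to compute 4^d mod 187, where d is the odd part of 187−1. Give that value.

187 − 1 = 186 = 2^1 · 93, so d = 93.
4^1 ≡ 4 (mod 187)
4^2 ≡ 4^2 = 16 ≡ 16 (mod 187)
4^4 ≡ 16^2 = 256 ≡ 69 (mod 187)
4^8 ≡ 69^2 = 4761 ≡ 86 (mod 187)
4^16 ≡ 86^2 = 7396 ≡ 103 (mod 187)
4^32 ≡ 103^2 = 10609 ≡ 137 (mod 187)
4^64 ≡ 137^2 = 18769 ≡ 69 (mod 187)
93 = 64 + 16 + 8 + 4 + 1 in binary powers of 2.
So 4^93 ≡ 69 · 103 · 86 · 69 · 4 ≡ 174 (mod 187).
Squaring chain: 174; never reaches −1, so base 4 is a Miller–Rabin witness that 187 is composite.

174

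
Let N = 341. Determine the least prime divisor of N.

341 is odd.
Digit sum 8, not divisible by 3.
Ends in 1: not divisible by 5.
7: 341 = 7·48 + 5
11: 341 = 11·31

11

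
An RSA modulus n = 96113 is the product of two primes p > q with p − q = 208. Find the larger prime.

Since p = q + 208, we have 96113 = q(q + 208), so q² + 208q − 96113 = 0.
Discriminant: 208² + 4·96113 = 43264 + 384452 = 427716; √427716 = 654.
q = (−208 + 654)/2 = 223, and p = q + 208 = 431.
Check: 223 · 431 = 96113.

431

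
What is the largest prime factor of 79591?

79591 = 19 · 4189
4189 = 59 · 71
71 is prime.
So 79591 = 19 · 59 · 71; the largest prime factor is 71.

71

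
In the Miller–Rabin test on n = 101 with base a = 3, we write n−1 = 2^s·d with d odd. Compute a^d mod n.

101 − 1 = 100 = 2^2 · 25, so d = 25.
3^1 ≡ 3 (mod 101)
3^2 ≡ 3^2 = 9 ≡ 9 (mod 101)
3^4 ≡ 9^2 = 81 ≡ 81 (mod 101)
3^8 ≡ 81^2 = 6561 ≡ 97 (mod 101)
3^16 ≡ 97^2 = 9409 ≡ 16 (mod 101)
25 = 16 + 8 + 1 in binary powers of 2.
So 3^25 ≡ 16 · 97 · 3 ≡ 10 (mod 101).
Squaring chain: 10 → 100; reaches −1, so base 3 does not prove 101 composite.

10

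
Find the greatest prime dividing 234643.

97

234643 = 41 · 5723
5723 = 59 · 97
97 is prime.
So 234643 = 41 · 59 · 97; the largest prime factor is 97.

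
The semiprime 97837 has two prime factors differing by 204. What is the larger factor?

Since p = q + 204, we have 97837 = q(q + 204), so q² + 204q − 97837 = 0.
Discriminant: 204² + 4·97837 = 41616 + 391348 = 432964; √432964 = 658.
q = (−204 + 658)/2 = 227, and p = q + 204 = 431.
Check: 227 · 431 = 97837.

431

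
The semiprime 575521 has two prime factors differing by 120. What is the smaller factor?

Since p = q + 120, we have 575521 = q(q + 120), so q² + 120q − 575521 = 0.
Discriminant: 120² + 4·575521 = 14400 + 2302084 = 2316484; √2316484 = 1522.
q = (−120 + 1522)/2 = 701, and p = q + 120 = 821.
Check: 701 · 821 = 575521.

701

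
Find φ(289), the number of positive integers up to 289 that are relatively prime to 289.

Factor: 289 = 17^2.
φ(289) = 17^1·(17−1) = 272.

272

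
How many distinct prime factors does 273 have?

3

273 = 3 · 91
91 = 7 · 13
273 = 3 · 7 · 13, which has 3 distinct prime factors.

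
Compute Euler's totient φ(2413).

Factor: 2413 = 19 · 127.
φ(2413) = (19−1) · (127−1) = 18 · 126 = 2268.

2268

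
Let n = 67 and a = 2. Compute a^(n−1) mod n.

1

2^1 ≡ 2 (mod 67)
2^2 ≡ 2^2 = 4 ≡ 4 (mod 67)
2^4 ≡ 4^2 = 16 ≡ 16 (mod 67)
2^8 ≡ 16^2 = 256 ≡ 55 (mod 67)
2^16 ≡ 55^2 = 3025 ≡ 10 (mod 67)
2^32 ≡ 10^2 = 100 ≡ 33 (mod 67)
2^64 ≡ 33^2 = 1089 ≡ 17 (mod 67)
66 = 64 + 2 in binary powers of 2.
So 2^66 ≡ 17 · 4 ≡ 1 (mod 67).
Since the result is 1, base 2 gives no evidence that 67 is composite.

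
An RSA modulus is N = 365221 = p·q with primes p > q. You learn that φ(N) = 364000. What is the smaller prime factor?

521

φ(n) = (p−1)(q−1) = n − (p+q) + 1, so p + q = 365221 − 364000 + 1 = 1222.
p and q are the roots of t² − 1222t + 365221 = 0.
Discriminant: 1222² − 4·365221 = 1493284 − 1460884 = 32400; √32400 = 180.
q = (1222 − 180)/2 = 521, p = (1222 + 180)/2 = 701.
Check: 521 · 701 = 365221.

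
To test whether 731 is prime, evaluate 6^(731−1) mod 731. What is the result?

49

6^1 ≡ 6 (mod 731)
6^2 ≡ 6^2 = 36 ≡ 36 (mod 731)
6^4 ≡ 36^2 = 1296 ≡ 565 (mod 731)
6^8 ≡ 565^2 = 319225 ≡ 509 (mod 731)
6^16 ≡ 509^2 = 259081 ≡ 307 (mod 731)
6^32 ≡ 307^2 = 94249 ≡ 681 (mod 731)
6^64 ≡ 681^2 = 463761 ≡ 307 (mod 731)
6^128 ≡ 307^2 = 94249 ≡ 681 (mod 731)
6^256 ≡ 681^2 = 463761 ≡ 307 (mod 731)
6^512 ≡ 307^2 = 94249 ≡ 681 (mod 731)
730 = 512 + 128 + 64 + 16 + 8 + 2 in binary powers of 2.
So 6^730 ≡ 681 · 681 · 307 · 307 · 509 · 36 ≡ 49 (mod 731).
Since 49 ≠ 1, base 6 is a Fermat witness: 731 is composite.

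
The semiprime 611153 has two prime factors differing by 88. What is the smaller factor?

Since p = q + 88, we have 611153 = q(q + 88), so q² + 88q − 611153 = 0.
Discriminant: 88² + 4·611153 = 7744 + 2444612 = 2452356; √2452356 = 1566.
q = (−88 + 1566)/2 = 739, and p = q + 88 = 827.
Check: 739 · 827 = 611153.

739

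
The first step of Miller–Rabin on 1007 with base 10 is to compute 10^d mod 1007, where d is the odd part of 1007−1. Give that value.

1007 − 1 = 1006 = 2^1 · 503, so d = 503.
10^1 ≡ 10 (mod 1007)
10^2 ≡ 10^2 = 100 ≡ 100 (mod 1007)
10^4 ≡ 100^2 = 10000 ≡ 937 (mod 1007)
10^8 ≡ 937^2 = 877969 ≡ 872 (mod 1007)
10^16 ≡ 872^2 = 760384 ≡ 99 (mod 1007)
10^32 ≡ 99^2 = 9801 ≡ 738 (mod 1007)
10^64 ≡ 738^2 = 544644 ≡ 864 (mod 1007)
10^128 ≡ 864^2 = 746496 ≡ 309 (mod 1007)
10^256 ≡ 309^2 = 95481 ≡ 823 (mod 1007)
503 = 256 + 128 + 64 + 32 + 16 + 4 + 2 + 1 in binary powers of 2.
So 10^503 ≡ 823 · 309 · 864 · 738 · 99 · 937 · 100 · 10 ≡ 876 (mod 1007).
Squaring chain: 876; never reaches −1, so base 10 is a Miller–Rabin witness that 1007 is composite.

876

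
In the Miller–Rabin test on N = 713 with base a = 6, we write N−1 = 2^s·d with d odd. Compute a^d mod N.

713 − 1 = 712 = 2^3 · 89, so d = 89.
6^1 ≡ 6 (mod 713)
6^2 ≡ 6^2 = 36 ≡ 36 (mod 713)
6^4 ≡ 36^2 = 1296 ≡ 583 (mod 713)
6^8 ≡ 583^2 = 339889 ≡ 501 (mod 713)
6^16 ≡ 501^2 = 251001 ≡ 25 (mod 713)
6^32 ≡ 25^2 = 625 ≡ 625 (mod 713)
6^64 ≡ 625^2 = 390625 ≡ 614 (mod 713)
89 = 64 + 16 + 8 + 1 in binary powers of 2.
So 6^89 ≡ 614 · 25 · 501 · 6 ≡ 305 (mod 713).
Squaring chain: 305 → 335 → 284; never reaches −1, so base 6 is a Miller–Rabin witness that 713 is composite.

305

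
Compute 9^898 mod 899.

545

9^1 ≡ 9 (mod 899)
9^2 ≡ 9^2 = 81 ≡ 81 (mod 899)
9^4 ≡ 81^2 = 6561 ≡ 268 (mod 899)
9^8 ≡ 268^2 = 71824 ≡ 803 (mod 899)
9^16 ≡ 803^2 = 644809 ≡ 226 (mod 899)
9^32 ≡ 226^2 = 51076 ≡ 732 (mod 899)
9^64 ≡ 732^2 = 535824 ≡ 20 (mod 899)
9^128 ≡ 20^2 = 400 ≡ 400 (mod 899)
9^256 ≡ 400^2 = 160000 ≡ 877 (mod 899)
9^512 ≡ 877^2 = 769129 ≡ 484 (mod 899)
898 = 512 + 256 + 128 + 2 in binary powers of 2.
So 9^898 ≡ 484 · 877 · 400 · 81 ≡ 545 (mod 899).
Since 545 ≠ 1, base 9 is a Fermat witness: 899 is composite.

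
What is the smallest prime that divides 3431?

3431 is odd.
Digit sum 11, not divisible by 3.
Ends in 1: not divisible by 5.
7: 3431 = 7·490 + 1
11: 3431 = 11·311 + 10
13: 3431 = 13·263 + 12
17: 3431 = 17·201 + 14
19: 3431 = 19·180 + 11
23: 3431 = 23·149 + 4
29: 3431 = 29·118 + 9
31: 3431 = 31·110 + 21
37: 3431 = 37·92 + 27
41: 3431 = 41·83 + 28
43: 3431 = 43·79 + 34
47: 3431 = 47·73

47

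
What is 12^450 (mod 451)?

12^1 ≡ 12 (mod 451)
12^2 ≡ 12^2 = 144 ≡ 144 (mod 451)
12^4 ≡ 144^2 = 20736 ≡ 441 (mod 451)
12^8 ≡ 441^2 = 194481 ≡ 100 (mod 451)
12^16 ≡ 100^2 = 10000 ≡ 78 (mod 451)
12^32 ≡ 78^2 = 6084 ≡ 221 (mod 451)
12^64 ≡ 221^2 = 48841 ≡ 133 (mod 451)
12^128 ≡ 133^2 = 17689 ≡ 100 (mod 451)
12^256 ≡ 100^2 = 10000 ≡ 78 (mod 451)
450 = 256 + 128 + 64 + 2 in binary powers of 2.
So 12^450 ≡ 78 · 100 · 133 · 144 ≡ 419 (mod 451).
Since 419 ≠ 1, base 12 is a Fermat witness: 451 is composite.

419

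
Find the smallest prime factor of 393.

393 is odd.
Digit sum 15, divisible by 3.

3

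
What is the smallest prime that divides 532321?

17

532321 is odd.
Digit sum 16, not divisible by 3.
Ends in 1: not divisible by 5.
7: 532321 = 7·76045 + 6
11: 532321 = 11·48392 + 9
13: 532321 = 13·40947 + 10
17: 532321 = 17·31313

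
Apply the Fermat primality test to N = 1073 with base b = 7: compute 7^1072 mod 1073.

7

7^1 ≡ 7 (mod 1073)
7^2 ≡ 7^2 = 49 ≡ 49 (mod 1073)
7^4 ≡ 49^2 = 2401 ≡ 255 (mod 1073)
7^8 ≡ 255^2 = 65025 ≡ 645 (mod 1073)
7^16 ≡ 645^2 = 416025 ≡ 774 (mod 1073)
7^32 ≡ 774^2 = 599076 ≡ 342 (mod 1073)
7^64 ≡ 342^2 = 116964 ≡ 7 (mod 1073)
7^128 ≡ 7^2 = 49 ≡ 49 (mod 1073)
7^256 ≡ 49^2 = 2401 ≡ 255 (mod 1073)
7^512 ≡ 255^2 = 65025 ≡ 645 (mod 1073)
7^1024 ≡ 645^2 = 416025 ≡ 774 (mod 1073)
1072 = 1024 + 32 + 16 in binary powers of 2.
So 7^1072 ≡ 774 · 342 · 774 ≡ 7 (mod 1073).
Since 7 ≠ 1, base 7 is a Fermat witness: 1073 is composite.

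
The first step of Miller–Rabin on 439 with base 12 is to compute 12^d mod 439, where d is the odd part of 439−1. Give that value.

439 − 1 = 438 = 2^1 · 219, so d = 219.
12^1 ≡ 12 (mod 439)
12^2 ≡ 12^2 = 144 ≡ 144 (mod 439)
12^4 ≡ 144^2 = 20736 ≡ 103 (mod 439)
12^8 ≡ 103^2 = 10609 ≡ 73 (mod 439)
12^16 ≡ 73^2 = 5329 ≡ 61 (mod 439)
12^32 ≡ 61^2 = 3721 ≡ 209 (mod 439)
12^64 ≡ 209^2 = 43681 ≡ 220 (mod 439)
12^128 ≡ 220^2 = 48400 ≡ 110 (mod 439)
219 = 128 + 64 + 16 + 8 + 2 + 1 in binary powers of 2.
So 12^219 ≡ 110 · 220 · 61 · 73 · 144 · 12 ≡ 438 (mod 439).
Since 12^d ≡ 438 (mod 439), base 12 does not prove 439 composite.

438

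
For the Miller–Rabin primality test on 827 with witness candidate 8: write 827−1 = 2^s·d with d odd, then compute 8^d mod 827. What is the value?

827 − 1 = 826 = 2^1 · 413, so d = 413.
8^1 ≡ 8 (mod 827)
8^2 ≡ 8^2 = 64 ≡ 64 (mod 827)
8^4 ≡ 64^2 = 4096 ≡ 788 (mod 827)
8^8 ≡ 788^2 = 620944 ≡ 694 (mod 827)
8^16 ≡ 694^2 = 481636 ≡ 322 (mod 827)
8^32 ≡ 322^2 = 103684 ≡ 309 (mod 827)
8^64 ≡ 309^2 = 95481 ≡ 376 (mod 827)
8^128 ≡ 376^2 = 141376 ≡ 786 (mod 827)
8^256 ≡ 786^2 = 617796 ≡ 27 (mod 827)
413 = 256 + 128 + 16 + 8 + 4 + 1 in binary powers of 2.
So 8^413 ≡ 27 · 786 · 322 · 694 · 788 · 8 ≡ 826 (mod 827).
Since 8^d ≡ 826 (mod 827), base 8 does not prove 827 composite.

826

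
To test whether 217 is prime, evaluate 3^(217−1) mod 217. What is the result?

3^1 ≡ 3 (mod 217)
3^2 ≡ 3^2 = 9 ≡ 9 (mod 217)
3^4 ≡ 9^2 = 81 ≡ 81 (mod 217)
3^8 ≡ 81^2 = 6561 ≡ 51 (mod 217)
3^16 ≡ 51^2 = 2601 ≡ 214 (mod 217)
3^32 ≡ 214^2 = 45796 ≡ 9 (mod 217)
3^64 ≡ 9^2 = 81 ≡ 81 (mod 217)
3^128 ≡ 81^2 = 6561 ≡ 51 (mod 217)
216 = 128 + 64 + 16 + 8 in binary powers of 2.
So 3^216 ≡ 51 · 81 · 214 · 51 ≡ 78 (mod 217).
Since 78 ≠ 1, base 3 is a Fermat witness: 217 is composite.

78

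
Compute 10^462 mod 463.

1

10^1 ≡ 10 (mod 463)
10^2 ≡ 10^2 = 100 ≡ 100 (mod 463)
10^4 ≡ 100^2 = 10000 ≡ 277 (mod 463)
10^8 ≡ 277^2 = 76729 ≡ 334 (mod 463)
10^16 ≡ 334^2 = 111556 ≡ 436 (mod 463)
10^32 ≡ 436^2 = 190096 ≡ 266 (mod 463)
10^64 ≡ 266^2 = 70756 ≡ 380 (mod 463)
10^128 ≡ 380^2 = 144400 ≡ 407 (mod 463)
10^256 ≡ 407^2 = 165649 ≡ 358 (mod 463)
462 = 256 + 128 + 64 + 8 + 4 + 2 in binary powers of 2.
So 10^462 ≡ 358 · 407 · 380 · 334 · 277 · 100 ≡ 1 (mod 463).
Since the result is 1, base 10 gives no evidence that 463 is composite.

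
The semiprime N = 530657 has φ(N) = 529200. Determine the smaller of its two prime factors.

φ(n) = (p−1)(q−1) = n − (p+q) + 1, so p + q = 530657 − 529200 + 1 = 1458.
p and q are the roots of t² − 1458t + 530657 = 0.
Discriminant: 1458² − 4·530657 = 2125764 − 2122628 = 3136; √3136 = 56.
q = (1458 − 56)/2 = 701, p = (1458 + 56)/2 = 757.
Check: 701 · 757 = 530657.

701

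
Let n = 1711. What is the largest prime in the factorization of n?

59

1711 = 29 · 59
59 is prime.
So 1711 = 29 · 59; the largest prime factor is 59.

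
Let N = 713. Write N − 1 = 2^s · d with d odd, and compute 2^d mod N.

713 − 1 = 712 = 2^3 · 89, so d = 89.
2^1 ≡ 2 (mod 713)
2^2 ≡ 2^2 = 4 ≡ 4 (mod 713)
2^4 ≡ 4^2 = 16 ≡ 16 (mod 713)
2^8 ≡ 16^2 = 256 ≡ 256 (mod 713)
2^16 ≡ 256^2 = 65536 ≡ 653 (mod 713)
2^32 ≡ 653^2 = 426409 ≡ 35 (mod 713)
2^64 ≡ 35^2 = 1225 ≡ 512 (mod 713)
89 = 64 + 16 + 8 + 1 in binary powers of 2.
So 2^89 ≡ 512 · 653 · 256 · 2 ≡ 140 (mod 713).
Squaring chain: 140 → 349 → 591; never reaches −1, so base 2 is a Miller–Rabin witness that 713 is composite.

140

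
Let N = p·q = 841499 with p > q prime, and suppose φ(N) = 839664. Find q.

φ(n) = (p−1)(q−1) = n − (p+q) + 1, so p + q = 841499 − 839664 + 1 = 1836.
p and q are the roots of t² − 1836t + 841499 = 0.
Discriminant: 1836² − 4·841499 = 3370896 − 3365996 = 4900; √4900 = 70.
q = (1836 − 70)/2 = 883, p = (1836 + 70)/2 = 953.
Check: 883 · 953 = 841499.

883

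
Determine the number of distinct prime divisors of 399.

399 = 3 · 133
133 = 7 · 19
399 = 3 · 7 · 19, which has 3 distinct prime factors.

3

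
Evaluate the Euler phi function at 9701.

Factor: 9701 = 89 · 109.
φ(9701) = (89−1) · (109−1) = 88 · 108 = 9504.

9504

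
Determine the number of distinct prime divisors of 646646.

646646 = 2 · 323323
323323 = 7 · 46189
46189 = 11 · 4199
4199 = 13 · 323
323 = 17 · 19
646646 = 2 · 7 · 11 · 13 · 17 · 19, which has 6 distinct prime factors.

6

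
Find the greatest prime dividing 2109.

2109 = 3 · 703
703 = 19 · 37
37 is prime.
So 2109 = 3 · 19 · 37; the largest prime factor is 37.

37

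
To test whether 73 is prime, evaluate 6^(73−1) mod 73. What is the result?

1

6^1 ≡ 6 (mod 73)
6^2 ≡ 6^2 = 36 ≡ 36 (mod 73)
6^4 ≡ 36^2 = 1296 ≡ 55 (mod 73)
6^8 ≡ 55^2 = 3025 ≡ 32 (mod 73)
6^16 ≡ 32^2 = 1024 ≡ 2 (mod 73)
6^32 ≡ 2^2 = 4 ≡ 4 (mod 73)
6^64 ≡ 4^2 = 16 ≡ 16 (mod 73)
72 = 64 + 8 in binary powers of 2.
So 6^72 ≡ 16 · 32 ≡ 1 (mod 73).
Since the result is 1, base 6 gives no evidence that 73 is composite.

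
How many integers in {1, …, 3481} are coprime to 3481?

Factor: 3481 = 59^2.
φ(3481) = 59^1·(59−1) = 3422.

3422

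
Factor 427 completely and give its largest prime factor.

427 = 7 · 61
61 is prime.
So 427 = 7 · 61; the largest prime factor is 61.

61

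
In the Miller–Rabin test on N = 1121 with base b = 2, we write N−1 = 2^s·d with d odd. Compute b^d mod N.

998

1121 − 1 = 1120 = 2^5 · 35, so d = 35.
2^1 ≡ 2 (mod 1121)
2^2 ≡ 2^2 = 4 ≡ 4 (mod 1121)
2^4 ≡ 4^2 = 16 ≡ 16 (mod 1121)
2^8 ≡ 16^2 = 256 ≡ 256 (mod 1121)
2^16 ≡ 256^2 = 65536 ≡ 518 (mod 1121)
2^32 ≡ 518^2 = 268324 ≡ 405 (mod 1121)
35 = 32 + 2 + 1 in binary powers of 2.
So 2^35 ≡ 405 · 4 · 2 ≡ 998 (mod 1121).
Squaring chain: 998 → 556 → 861 → 340 → 137; never reaches −1, so base 2 is a Miller–Rabin witness that 1121 is composite.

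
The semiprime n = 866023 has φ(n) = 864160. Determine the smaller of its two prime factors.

881

φ(n) = (p−1)(q−1) = n − (p+q) + 1, so p + q = 866023 − 864160 + 1 = 1864.
p and q are the roots of t² − 1864t + 866023 = 0.
Discriminant: 1864² − 4·866023 = 3474496 − 3464092 = 10404; √10404 = 102.
q = (1864 − 102)/2 = 881, p = (1864 + 102)/2 = 983.
Check: 881 · 983 = 866023.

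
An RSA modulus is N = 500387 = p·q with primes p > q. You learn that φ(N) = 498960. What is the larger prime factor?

φ(n) = (p−1)(q−1) = n − (p+q) + 1, so p + q = 500387 − 498960 + 1 = 1428.
p and q are the roots of t² − 1428t + 500387 = 0.
Discriminant: 1428² − 4·500387 = 2039184 − 2001548 = 37636; √37636 = 194.
q = (1428 − 194)/2 = 617, p = (1428 + 194)/2 = 811.
Check: 617 · 811 = 500387.

811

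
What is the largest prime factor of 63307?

63307 = 29 · 2183
2183 = 37 · 59
59 is prime.
So 63307 = 29 · 37 · 59; the largest prime factor is 59.

59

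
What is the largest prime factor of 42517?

61

42517 = 17 · 2501
2501 = 41 · 61
61 is prime.
So 42517 = 17 · 41 · 61; the largest prime factor is 61.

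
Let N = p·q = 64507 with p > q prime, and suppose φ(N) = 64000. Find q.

251

φ(n) = (p−1)(q−1) = n − (p+q) + 1, so p + q = 64507 − 64000 + 1 = 508.
p and q are the roots of t² − 508t + 64507 = 0.
Discriminant: 508² − 4·64507 = 258064 − 258028 = 36; √36 = 6.
q = (508 − 6)/2 = 251, p = (508 + 6)/2 = 257.
Check: 251 · 257 = 64507.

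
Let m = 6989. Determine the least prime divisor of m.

29

6989 is odd.
Digit sum 32, not divisible by 3.
Ends in 9: not divisible by 5.
7: 6989 = 7·998 + 3
11: 6989 = 11·635 + 4
13: 6989 = 13·537 + 8
17: 6989 = 17·411 + 2
19: 6989 = 19·367 + 16
23: 6989 = 23·303 + 20
29: 6989 = 29·241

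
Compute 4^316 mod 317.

1

4^1 ≡ 4 (mod 317)
4^2 ≡ 4^2 = 16 ≡ 16 (mod 317)
4^4 ≡ 16^2 = 256 ≡ 256 (mod 317)
4^8 ≡ 256^2 = 65536 ≡ 234 (mod 317)
4^16 ≡ 234^2 = 54756 ≡ 232 (mod 317)
4^32 ≡ 232^2 = 53824 ≡ 251 (mod 317)
4^64 ≡ 251^2 = 63001 ≡ 235 (mod 317)
4^128 ≡ 235^2 = 55225 ≡ 67 (mod 317)
4^256 ≡ 67^2 = 4489 ≡ 51 (mod 317)
316 = 256 + 32 + 16 + 8 + 4 in binary powers of 2.
So 4^316 ≡ 51 · 251 · 232 · 234 · 256 ≡ 1 (mod 317).
Since the result is 1, base 4 gives no evidence that 317 is composite.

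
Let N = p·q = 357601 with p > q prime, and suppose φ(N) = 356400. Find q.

541

φ(n) = (p−1)(q−1) = n − (p+q) + 1, so p + q = 357601 − 356400 + 1 = 1202.
p and q are the roots of t² − 1202t + 357601 = 0.
Discriminant: 1202² − 4·357601 = 1444804 − 1430404 = 14400; √14400 = 120.
q = (1202 − 120)/2 = 541, p = (1202 + 120)/2 = 661.
Check: 541 · 661 = 357601.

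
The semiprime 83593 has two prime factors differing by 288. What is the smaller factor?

Since p = q + 288, we have 83593 = q(q + 288), so q² + 288q − 83593 = 0.
Discriminant: 288² + 4·83593 = 82944 + 334372 = 417316; √417316 = 646.
q = (−288 + 646)/2 = 179, and p = q + 288 = 467.
Check: 179 · 467 = 83593.

179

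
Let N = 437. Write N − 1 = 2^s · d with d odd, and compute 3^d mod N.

437 − 1 = 436 = 2^2 · 109, so d = 109.
3^1 ≡ 3 (mod 437)
3^2 ≡ 3^2 = 9 ≡ 9 (mod 437)
3^4 ≡ 9^2 = 81 ≡ 81 (mod 437)
3^8 ≡ 81^2 = 6561 ≡ 6 (mod 437)
3^16 ≡ 6^2 = 36 ≡ 36 (mod 437)
3^32 ≡ 36^2 = 1296 ≡ 422 (mod 437)
3^64 ≡ 422^2 = 178084 ≡ 225 (mod 437)
109 = 64 + 32 + 8 + 4 + 1 in binary powers of 2.
So 3^109 ≡ 225 · 422 · 6 · 81 · 3 ≡ 307 (mod 437).
Squaring chain: 307 → 294; never reaches −1, so base 3 is a Miller–Rabin witness that 437 is composite.

307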